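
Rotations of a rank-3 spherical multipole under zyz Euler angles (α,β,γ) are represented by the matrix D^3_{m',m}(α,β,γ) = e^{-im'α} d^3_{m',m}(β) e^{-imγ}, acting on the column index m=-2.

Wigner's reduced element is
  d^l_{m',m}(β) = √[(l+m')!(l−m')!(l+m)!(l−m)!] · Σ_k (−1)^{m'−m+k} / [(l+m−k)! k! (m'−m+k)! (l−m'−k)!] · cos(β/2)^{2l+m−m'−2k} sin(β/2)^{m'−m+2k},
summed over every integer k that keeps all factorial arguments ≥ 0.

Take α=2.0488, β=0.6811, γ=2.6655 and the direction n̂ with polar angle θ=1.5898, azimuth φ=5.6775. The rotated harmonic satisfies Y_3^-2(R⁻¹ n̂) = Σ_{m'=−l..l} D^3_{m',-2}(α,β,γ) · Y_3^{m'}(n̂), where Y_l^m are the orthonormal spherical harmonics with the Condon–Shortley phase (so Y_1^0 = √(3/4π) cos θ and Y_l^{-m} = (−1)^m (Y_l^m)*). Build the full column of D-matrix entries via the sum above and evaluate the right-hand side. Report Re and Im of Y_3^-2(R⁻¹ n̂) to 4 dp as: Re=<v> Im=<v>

Need the full column D^3_{m',-2} for m'=−3..3 at α=2.0488, β=0.6811, γ=2.6655.
cos(β/2)=0.942571, sin(β/2)=0.334006
d^3_{-3,-2}: single k=1 term ⇒ +0.608695;  D = +0.282068-0.539396i
d^3_{-2,-2}: k∈[0..1] ⇒ +0.701269 -0.440285 = +0.260984;  D = -0.260982-0.000997i
d^3_{-1,-2}: k∈[0..1] ⇒ -0.785822 +0.197348 = -0.588474;  D = -0.268703-0.523546i
d^3_{0,-2}: k∈[0..1] ⇒ +0.482308 -0.060562 = +0.421746;  D = +0.244572-0.343590i
d^3_{1,-2}: k∈[0..1] ⇒ -0.197348 +0.012390 = -0.184958;  D = +0.183133+0.025921i
d^3_{2,-2}: k∈[0..1] ⇒ +0.055286 -0.001388 = +0.053897;  D = +0.017842+0.050859i
d^3_{3,-2}: single k=0 term ⇒ -0.009598;  D = -0.006580+0.006987i
Y_3^{m'}(θ=1.5898,φ=5.6775) and Σ D·Y over m':
  (+0.2821-0.5394i)·(-0.1017+0.4044i)  (-0.2610-0.0010i)·(-0.0068-0.0182i)  (-0.2687-0.5235i)·(-0.2652-0.1836i)  (+0.2446-0.3436i)·(+0.0213+0.0000i)  (+0.1831+0.0259i)·(+0.2652-0.1836i)  (+0.0178+0.0509i)·(-0.0068+0.0182i)  (-0.0066+0.0070i)·(+0.1017+0.4044i)
Y_3^-2(R⁻¹ n̂) = +0.220322+0.325788i

Re=0.2203 Im=0.3258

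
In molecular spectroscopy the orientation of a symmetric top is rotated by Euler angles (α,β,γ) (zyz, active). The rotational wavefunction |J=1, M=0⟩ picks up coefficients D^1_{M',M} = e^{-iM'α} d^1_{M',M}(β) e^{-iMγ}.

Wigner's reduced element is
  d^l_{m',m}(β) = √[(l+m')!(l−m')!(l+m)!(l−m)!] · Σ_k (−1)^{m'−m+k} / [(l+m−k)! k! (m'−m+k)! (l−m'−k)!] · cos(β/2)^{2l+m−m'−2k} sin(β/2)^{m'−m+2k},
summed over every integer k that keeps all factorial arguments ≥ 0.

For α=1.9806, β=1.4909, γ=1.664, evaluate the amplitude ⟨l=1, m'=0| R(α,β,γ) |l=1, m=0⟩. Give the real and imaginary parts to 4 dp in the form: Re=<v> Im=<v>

Re=0.0798 Im=0.0000

D^1_{0,0}(1.9806,1.4909,1.664) = e^{-i·0·1.9806}·d^1_{0,0}(1.4909)·e^{-i·0·1.664}. Compute d first:
c=cos(1.4909/2)=0.734783, s=sin(1.4909/2)=0.678303; N=√[1·1·1·1]=1.000000
k∈{0,1} keeps every argument non-negative
  k=0: (−1)^0·1.0000/(1)·0.7348^2·0.6783^0 = +0.539906
  k=1: (−1)^1·1.0000/(1)·0.7348^0·0.6783^2 = -0.460094
d^1_{0,0}(1.4909) = +0.539906 -0.460094 = +0.079811
D = (+1.000000+0.000000i)·(+0.079811)·(+1.000000+0.000000i) = +0.079811+0.000000i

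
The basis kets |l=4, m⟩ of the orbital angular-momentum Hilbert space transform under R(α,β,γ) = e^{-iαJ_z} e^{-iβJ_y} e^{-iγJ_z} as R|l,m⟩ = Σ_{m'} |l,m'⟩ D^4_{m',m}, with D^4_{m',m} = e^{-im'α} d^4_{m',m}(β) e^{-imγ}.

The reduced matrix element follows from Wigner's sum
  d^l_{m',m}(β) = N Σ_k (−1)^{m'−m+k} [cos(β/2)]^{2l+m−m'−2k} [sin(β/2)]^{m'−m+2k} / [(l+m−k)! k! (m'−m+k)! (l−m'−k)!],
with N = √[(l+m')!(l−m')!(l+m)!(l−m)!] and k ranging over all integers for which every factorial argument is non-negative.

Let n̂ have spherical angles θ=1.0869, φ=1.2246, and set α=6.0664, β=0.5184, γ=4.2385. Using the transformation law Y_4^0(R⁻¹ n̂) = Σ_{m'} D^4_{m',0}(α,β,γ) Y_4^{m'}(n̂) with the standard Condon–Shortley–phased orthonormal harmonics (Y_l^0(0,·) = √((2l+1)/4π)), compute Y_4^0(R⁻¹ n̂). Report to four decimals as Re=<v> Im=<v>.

Need the full column D^4_{m',0} for m'=−4..4 at α=6.0664, β=0.5184, γ=4.2385.
cos(β/2)=0.966595, sin(β/2)=0.256307
d^4_{-4,0}: single k=4 term ⇒ +0.031519;  D = +0.020393-0.024033i
d^4_{-3,0}: k∈[3..4] ⇒ +0.168101 -0.011820 = +0.156282;  D = +0.124380-0.094624i
d^4_{-2,0}: k∈[2..4] ⇒ +0.508290 -0.095304 +0.002513 = +0.415498;  D = +0.377053-0.174557i
d^4_{-1,0}: k∈[1..4] ⇒ +0.903626 -0.381218 +0.026804 -0.000314 = +0.548899;  D = +0.536052-0.118063i
d^4_{0,0}: k∈[0..4] ⇒ +0.762005 -0.857256 +0.135621 -0.004238 +0.000019 = +0.036150;  D = +0.036150+0.000000i
d^4_{1,0}: k∈[0..3] ⇒ -0.903626 +0.381218 -0.026804 +0.000314 = -0.548899;  D = -0.536052-0.118063i
d^4_{2,0}: k∈[0..2] ⇒ +0.508290 -0.095304 +0.002513 = +0.415498;  D = +0.377053+0.174557i
d^4_{3,0}: k∈[0..1] ⇒ -0.168101 +0.011820 = -0.156282;  D = -0.124380-0.094624i
d^4_{4,0}: single k=0 term ⇒ +0.031519;  D = +0.020393+0.024033i
Y_4^{m'}(θ=1.0869,φ=1.2246) and Σ D·Y over m':
  (+0.0204-0.0240i)·(+0.0502+0.2670i)  (+0.1244-0.0946i)·(-0.3480+0.2050i)  (+0.3771-0.1746i)·(-0.1039-0.0862i)  (+0.5361-0.1181i)·(-0.0982+0.2721i)  (+0.0362+0.0000i)·(-0.1961+0.0000i)  (-0.5361-0.1181i)·(+0.0982+0.2721i)  (+0.3771+0.1746i)·(-0.1039+0.0862i)  (-0.1244-0.0946i)·(+0.3480+0.2050i)  (+0.0204+0.0240i)·(+0.0502-0.2670i)
Y_4^0(R⁻¹ n̂) = -0.189438-0.000000i

Re=-0.1894 Im=0.0000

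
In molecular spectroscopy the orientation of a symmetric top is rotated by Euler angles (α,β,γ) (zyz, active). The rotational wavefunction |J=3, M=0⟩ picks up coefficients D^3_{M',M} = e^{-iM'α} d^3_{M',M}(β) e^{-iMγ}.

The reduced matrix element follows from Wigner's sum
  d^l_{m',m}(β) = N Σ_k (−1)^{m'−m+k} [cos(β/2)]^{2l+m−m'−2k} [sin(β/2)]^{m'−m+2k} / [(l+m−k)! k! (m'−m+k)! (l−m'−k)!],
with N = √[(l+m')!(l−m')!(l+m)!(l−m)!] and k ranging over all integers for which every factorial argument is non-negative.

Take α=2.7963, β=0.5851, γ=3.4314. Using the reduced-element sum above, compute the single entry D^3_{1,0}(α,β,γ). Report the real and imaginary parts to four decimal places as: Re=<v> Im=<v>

Re=0.5569 Im=0.2003

D^3_{1,0}(2.7963,0.5851,3.4314) = e^{-i·1·2.7963}·d^3_{1,0}(0.5851)·e^{-i·0·3.4314}. Compute d first:
With c≡cos(β/2)=0.957512 and s≡sin(β/2)=0.288395, N=[24·2·6·6]^{1/2}=41.569219
The bounds max(0,m−m')=0 and min(l+m,l−m')=2 give 3 terms
  k=0: (−1)^1·41.5692/(12)·0.9575^5·0.2884^1 = -0.804078
  k=1: (−1)^2·41.5692/(4)·0.9575^3·0.2884^3 = +0.218830
  k=2: (−1)^3·41.5692/(12)·0.9575^1·0.2884^5 = -0.006617
d^3_{1,0}(0.5851) = -0.804078 +0.218830 -0.006617 = -0.591866
Phases: e^{-i·(1)·2.7963}=-0.940976-0.338472i, e^{-i·(0)·3.4314}=+1.000000+0.000000i ⇒ D=+0.556932+0.200330i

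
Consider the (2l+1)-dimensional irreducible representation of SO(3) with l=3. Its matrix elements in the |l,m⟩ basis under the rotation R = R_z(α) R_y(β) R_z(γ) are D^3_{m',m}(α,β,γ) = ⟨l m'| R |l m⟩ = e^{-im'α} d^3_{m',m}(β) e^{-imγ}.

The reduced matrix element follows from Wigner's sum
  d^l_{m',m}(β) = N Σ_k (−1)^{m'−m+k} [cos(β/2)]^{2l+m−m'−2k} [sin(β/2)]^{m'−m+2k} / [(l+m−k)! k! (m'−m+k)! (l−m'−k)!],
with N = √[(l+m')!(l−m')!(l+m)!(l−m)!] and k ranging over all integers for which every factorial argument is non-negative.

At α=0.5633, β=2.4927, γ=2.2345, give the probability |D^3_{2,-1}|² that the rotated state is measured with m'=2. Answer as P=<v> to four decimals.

First d^3_{2,-1}(β=2.4927), then the phase factors e^{-i(2)α} and e^{-i(-1)γ}:
c=cos(2.4927/2)=0.318784, s=sin(2.4927/2)=0.947827; N=√[120·1·2·24]=75.894664
k∈{0,1} keeps every argument non-negative
  k=0: (−1)^3·75.8947/(12)·0.3188^3·0.9478^3 = -0.174465
  k=1: (−1)^4·75.8947/(24)·0.3188^1·0.9478^5 = +0.771157
d^3_{2,-1}(2.4927) = -0.174465 +0.771157 = +0.596692
|D^3_{2,-1}|² = |d^3_{2,-1}(β)|² = (+0.596692)² = 0.356042 (the z-rotation phases have unit modulus)

P=0.3560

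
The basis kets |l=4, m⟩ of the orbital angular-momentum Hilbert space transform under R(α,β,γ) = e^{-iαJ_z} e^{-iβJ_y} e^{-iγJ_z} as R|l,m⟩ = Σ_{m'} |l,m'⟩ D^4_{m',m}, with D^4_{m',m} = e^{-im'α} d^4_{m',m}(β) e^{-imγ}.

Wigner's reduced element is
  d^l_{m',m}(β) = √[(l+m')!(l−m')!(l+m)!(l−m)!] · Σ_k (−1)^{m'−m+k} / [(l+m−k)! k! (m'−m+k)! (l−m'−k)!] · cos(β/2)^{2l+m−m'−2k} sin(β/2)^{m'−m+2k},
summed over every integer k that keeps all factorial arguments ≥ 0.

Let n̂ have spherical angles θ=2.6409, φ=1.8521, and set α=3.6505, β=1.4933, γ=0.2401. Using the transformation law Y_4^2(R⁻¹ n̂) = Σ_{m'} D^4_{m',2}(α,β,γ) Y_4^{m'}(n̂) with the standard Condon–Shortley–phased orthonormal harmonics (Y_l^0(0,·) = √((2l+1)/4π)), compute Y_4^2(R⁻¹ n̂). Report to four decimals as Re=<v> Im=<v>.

Need the full column D^4_{m',2} for m'=−4..4 at α=3.6505, β=1.4933, γ=0.2401.
cos(β/2)=0.733968, sin(β/2)=0.679184
d^4_{-4,2}: single k=6 term ⇒ +0.279806;  D = +0.004300+0.279773i
d^4_{-3,2}: k∈[5..6] ⇒ +0.641436 -0.183085 = +0.458352;  D = -0.229444-0.396789i
d^4_{-2,2}: k∈[4..6] ⇒ +0.926296 -0.634541 +0.045279 = +0.337034;  D = +0.289489+0.172591i
d^4_{-1,2}: k∈[3..5] ⇒ +0.943764 -1.212201 +0.207599 = -0.060838;  D = +0.060813+0.001746i
d^4_{0,2}: k∈[2..4] ⇒ +0.684163 -1.562242 +0.501649 = -0.376430;  D = -0.333857+0.173895i
d^4_{1,2}: k∈[1..3] ⇒ +0.330647 -1.415646 +0.808134 = -0.276865;  D = +0.152119-0.231330i
d^4_{2,2}: k∈[0..2] ⇒ +0.084221 -0.865405 +0.926296 = +0.145111;  D = +0.010552-0.144727i
d^4_{3,2}: k∈[0..1] ⇒ -0.291603 +0.749089 = +0.457486;  D = +0.193256+0.414663i
d^4_{4,2}: single k=0 term ⇒ +0.381608;  D = -0.309299-0.223514i
Y_4^{m'}(θ=2.6409,φ=1.8521) and Σ D·Y over m':
  (+0.0043+0.2798i)·(+0.0101-0.0212i)  (-0.2294-0.3968i)·(-0.0908-0.0807i)  (+0.2895+0.1726i)·(-0.2860+0.1804i)  (+0.0608+0.0017i)·(+0.1320+0.4568i)  (-0.3339+0.1739i)·(+0.0678+0.0000i)  (+0.1521-0.2313i)·(-0.1320+0.4568i)  (+0.0106-0.1447i)·(-0.2860-0.1804i)  (+0.1933+0.4147i)·(+0.0908-0.0807i)  (-0.3093-0.2235i)·(+0.0101+0.0212i)
Y_4^2(R⁻¹ n̂) = -0.025487+0.252673i

Re=-0.0255 Im=0.2527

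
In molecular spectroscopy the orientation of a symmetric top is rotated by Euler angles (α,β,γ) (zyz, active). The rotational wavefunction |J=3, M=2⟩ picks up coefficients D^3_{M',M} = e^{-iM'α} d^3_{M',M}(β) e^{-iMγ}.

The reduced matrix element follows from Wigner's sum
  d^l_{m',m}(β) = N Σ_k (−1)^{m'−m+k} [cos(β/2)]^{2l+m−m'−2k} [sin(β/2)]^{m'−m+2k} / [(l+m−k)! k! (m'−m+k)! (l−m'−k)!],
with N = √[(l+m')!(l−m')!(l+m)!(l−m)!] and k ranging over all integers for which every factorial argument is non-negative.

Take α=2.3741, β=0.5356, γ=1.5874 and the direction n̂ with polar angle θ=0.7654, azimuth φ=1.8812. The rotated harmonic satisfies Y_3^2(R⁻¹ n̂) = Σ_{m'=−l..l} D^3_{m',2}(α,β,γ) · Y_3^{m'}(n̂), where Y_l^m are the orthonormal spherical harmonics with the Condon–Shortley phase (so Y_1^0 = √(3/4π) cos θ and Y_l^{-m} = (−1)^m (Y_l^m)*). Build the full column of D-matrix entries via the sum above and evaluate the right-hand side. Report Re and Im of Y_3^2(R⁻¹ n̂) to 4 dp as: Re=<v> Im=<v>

Need the full column D^3_{m',2} for m'=−3..3 at α=2.3741, β=0.5356, γ=1.5874.
cos(β/2)=0.964355, sin(β/2)=0.264610
d^3_{-3,2}: single k=5 term ⇒ +0.003064;  D = -0.002122-0.002211i
d^3_{-2,2}: k∈[4..5] ⇒ +0.022797 -0.000343 = +0.022453;  D = -0.000058+0.022453i
d^3_{-1,2}: k∈[3..4] ⇒ +0.105090 -0.003956 = +0.101134;  D = +0.070410-0.072598i
d^3_{0,2}: k∈[2..3] ⇒ +0.331683 -0.024973 = +0.306710;  D = -0.306541+0.010183i
d^3_{1,2}: k∈[1..2] ⇒ +0.697899 -0.105090 = +0.592809;  D = +0.440048+0.397216i
d^3_{2,2}: k∈[0..1] ⇒ +0.804308 -0.302784 = +0.501525;  D = -0.034587-0.500331i
d^3_{3,2}: single k=0 term ⇒ -0.540590;  D = +0.347627-0.413997i
Y_3^{m'}(θ=0.7654,φ=1.8812) and Σ D·Y over m':
  (-0.0021-0.0022i)·(+0.1113+0.0828i)  (-0.0001+0.0225i)·(-0.2877+0.2058i)  (+0.0704-0.0726i)·(-0.1094-0.3411i)  (-0.3065+0.0102i)·(-0.1076+0.0000i)  (+0.4400+0.3972i)·(+0.1094-0.3411i)  (-0.0346-0.5003i)·(-0.2877-0.2058i)  (+0.3476-0.4140i)·(-0.1113+0.0828i)
Y_3^2(R⁻¹ n̂) = +0.082108+0.095249i

Re=0.0821 Im=0.0952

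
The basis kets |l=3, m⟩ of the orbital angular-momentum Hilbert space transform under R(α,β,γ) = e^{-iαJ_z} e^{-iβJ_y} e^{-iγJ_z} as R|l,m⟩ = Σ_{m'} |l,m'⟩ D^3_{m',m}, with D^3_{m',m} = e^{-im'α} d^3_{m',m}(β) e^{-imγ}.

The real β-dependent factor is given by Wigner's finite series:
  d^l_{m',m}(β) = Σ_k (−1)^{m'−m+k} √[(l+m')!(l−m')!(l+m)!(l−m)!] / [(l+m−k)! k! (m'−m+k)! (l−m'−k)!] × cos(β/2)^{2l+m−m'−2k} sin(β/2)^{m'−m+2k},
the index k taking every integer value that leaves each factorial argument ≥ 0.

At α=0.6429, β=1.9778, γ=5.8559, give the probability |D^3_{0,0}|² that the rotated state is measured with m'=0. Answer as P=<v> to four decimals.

D^3_{0,0}(0.6429,1.9778,5.8559) = e^{-i·0·0.6429}·d^3_{0,0}(1.9778)·e^{-i·0·5.8559}. Compute d first:
With c≡cos(β/2)=0.549609 and s≡sin(β/2)=0.835422, N=[6·6·6·6]^{1/2}=36.000000
k: max(0,(0)−(0))=0 … min(3+(0),3−(0))=3
  k=0: (−1)^0·36.0000/(36)·0.5496^6·0.8354^0 = +0.027563
  k=1: (−1)^1·36.0000/(4)·0.5496^4·0.8354^2 = -0.573152
  k=2: (−1)^2·36.0000/(4)·0.5496^2·0.8354^4 = +1.324262
  k=3: (−1)^3·36.0000/(36)·0.5496^0·0.8354^6 = -0.339966
d^3_{0,0}(1.9778) = +0.027563 -0.573152 +1.324262 -0.339966 = +0.438707
|D^3_{0,0}|² = |d^3_{0,0}(β)|² = (+0.438707)² = 0.192463 (the z-rotation phases have unit modulus)

P=0.1925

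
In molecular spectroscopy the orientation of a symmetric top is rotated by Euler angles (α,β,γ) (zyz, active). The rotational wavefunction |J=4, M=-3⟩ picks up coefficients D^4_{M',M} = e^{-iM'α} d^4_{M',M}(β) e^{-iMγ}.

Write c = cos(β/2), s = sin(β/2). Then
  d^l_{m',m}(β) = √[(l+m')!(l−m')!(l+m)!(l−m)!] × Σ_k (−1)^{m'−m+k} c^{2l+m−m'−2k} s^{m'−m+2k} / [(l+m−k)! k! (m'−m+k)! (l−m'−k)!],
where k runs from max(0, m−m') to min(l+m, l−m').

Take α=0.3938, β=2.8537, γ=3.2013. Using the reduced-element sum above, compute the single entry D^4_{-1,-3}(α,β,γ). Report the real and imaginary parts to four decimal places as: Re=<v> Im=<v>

Re=0.0045 Im=0.0029

D^4_{-1,-3}(0.3938,2.8537,3.2013) = e^{-i·-1·0.3938}·d^4_{-1,-3}(2.8537)·e^{-i·-3·3.2013}. Compute d first:
With c≡cos(β/2)=0.143450 and s≡sin(β/2)=0.989658, N=[6·120·1·5040]^{1/2}=1904.940944
The bounds max(0,m−m')=0 and min(l+m,l−m')=1 give 2 terms
  k=0: (−1)^2·1904.9409/(240)·0.1434^6·0.9897^2 = +0.000068
  k=1: (−1)^3·1904.9409/(144)·0.1434^4·0.9897^4 = -0.005374
d^4_{-1,-3}(2.8537) = +0.000068 -0.005374 = -0.005306
Attach z-rotation phases: D = e^{-i(-1)(0.3938)}·(-0.005306)·e^{-i(-3)(3.2013)} = +0.004459+0.002876i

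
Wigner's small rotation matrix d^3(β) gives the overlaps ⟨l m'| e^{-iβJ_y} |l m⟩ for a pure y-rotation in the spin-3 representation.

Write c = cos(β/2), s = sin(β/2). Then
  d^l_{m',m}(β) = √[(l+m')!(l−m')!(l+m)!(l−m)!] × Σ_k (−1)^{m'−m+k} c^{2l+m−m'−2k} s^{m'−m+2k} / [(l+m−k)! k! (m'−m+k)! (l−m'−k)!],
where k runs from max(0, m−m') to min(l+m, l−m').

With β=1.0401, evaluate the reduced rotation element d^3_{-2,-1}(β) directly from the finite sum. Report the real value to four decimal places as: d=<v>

d=0.2662

d^3_{-2,-1}(β=1.0401) via Wigner's sum:
c=cos(1.0401/2)=0.867794, s=sin(1.0401/2)=0.496924; N=√[1·120·2·24]=75.894664
The bounds max(0,m−m')=1 and min(l+m,l−m')=2 give 2 terms
  k=1: (−1)^0·75.8947/(24)·0.8678^5·0.4969^1 = +0.773346
  k=2: (−1)^1·75.8947/(12)·0.8678^3·0.4969^3 = -0.507165
d^3_{-2,-1}(1.0401) = +0.773346 -0.507165 = +0.266181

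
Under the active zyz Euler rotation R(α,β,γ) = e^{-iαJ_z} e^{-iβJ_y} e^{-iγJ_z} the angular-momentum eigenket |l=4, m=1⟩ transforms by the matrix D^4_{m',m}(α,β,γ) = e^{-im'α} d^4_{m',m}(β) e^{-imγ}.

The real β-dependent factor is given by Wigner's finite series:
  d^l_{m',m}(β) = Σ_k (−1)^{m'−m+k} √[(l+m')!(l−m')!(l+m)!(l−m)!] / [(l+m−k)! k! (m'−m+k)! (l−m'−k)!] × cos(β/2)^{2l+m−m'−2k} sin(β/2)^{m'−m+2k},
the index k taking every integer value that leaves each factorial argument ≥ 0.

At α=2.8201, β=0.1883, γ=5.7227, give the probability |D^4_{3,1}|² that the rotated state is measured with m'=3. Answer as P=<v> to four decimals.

P=0.0045

D^4_{3,1}(2.8201,0.1883,5.7227) = e^{-i·3·2.8201}·d^4_{3,1}(0.1883)·e^{-i·1·5.7227}. Compute d first:
Half-angle: c=0.995571, s=0.094011. N=√(5040·1·120·6)=1904.940944
Admissible k: 0..1 (factorial args all ≥0)
  k=0: (−1)^2·1904.9409/(240)·0.9956^6·0.0940^2 = +0.068306
  k=1: (−1)^3·1904.9409/(144)·0.9956^4·0.0940^4 = -0.001015
d^4_{3,1}(0.1883) = +0.068306 -0.001015 = +0.067291
|D^4_{3,1}|² = |d^4_{3,1}(β)|² = (+0.067291)² = 0.004528 (the z-rotation phases have unit modulus)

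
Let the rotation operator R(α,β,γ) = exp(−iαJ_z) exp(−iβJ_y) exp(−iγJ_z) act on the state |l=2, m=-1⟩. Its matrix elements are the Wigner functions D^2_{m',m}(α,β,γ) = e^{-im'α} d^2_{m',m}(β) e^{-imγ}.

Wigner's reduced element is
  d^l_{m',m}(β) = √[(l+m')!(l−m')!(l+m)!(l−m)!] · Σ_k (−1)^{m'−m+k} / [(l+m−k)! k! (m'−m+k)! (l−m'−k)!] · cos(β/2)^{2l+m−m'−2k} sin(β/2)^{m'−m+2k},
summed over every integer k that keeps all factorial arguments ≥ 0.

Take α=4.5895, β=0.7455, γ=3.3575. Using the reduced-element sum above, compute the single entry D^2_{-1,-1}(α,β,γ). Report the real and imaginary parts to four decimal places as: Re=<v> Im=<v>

Re=-0.0378 Im=0.4055

Split into d^2_{-1,-1}(β=0.7455) × two z-phases.
Half-angle: c=0.931329, s=0.364178. N=√(1·6·1·6)=6.000000
Admissible k: 0..1 (factorial args all ≥0)
  k=0: (−1)^0·6.0000/(6)·0.9313^4·0.3642^0 = +0.752338
  k=1: (−1)^1·6.0000/(2)·0.9313^2·0.3642^2 = -0.345108
d^2_{-1,-1}(0.7455) = +0.752338 -0.345108 = +0.407230
Phases: e^{-i·(-1)·4.5895}=-0.122580-0.992459i, e^{-i·(-1)·3.3575}=-0.976782-0.214234i ⇒ D=-0.037825+0.405470i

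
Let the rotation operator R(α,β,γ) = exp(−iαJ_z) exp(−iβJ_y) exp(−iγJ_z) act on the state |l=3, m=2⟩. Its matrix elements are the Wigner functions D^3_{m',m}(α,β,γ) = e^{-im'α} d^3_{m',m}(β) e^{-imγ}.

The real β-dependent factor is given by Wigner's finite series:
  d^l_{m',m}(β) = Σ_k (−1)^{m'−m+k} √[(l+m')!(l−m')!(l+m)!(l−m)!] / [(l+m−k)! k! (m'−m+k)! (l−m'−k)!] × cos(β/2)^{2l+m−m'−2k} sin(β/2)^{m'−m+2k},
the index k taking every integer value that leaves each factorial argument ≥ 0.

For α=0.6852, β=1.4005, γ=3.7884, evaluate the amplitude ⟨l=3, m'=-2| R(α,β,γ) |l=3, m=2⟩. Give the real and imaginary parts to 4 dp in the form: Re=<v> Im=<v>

Re=0.4313 Im=0.0332

First d^3_{-2,2}(β=1.4005), then the phase factors e^{-i(-2)α} and e^{-i(2)γ}:
c=cos(1.4005/2)=0.764681, s=sin(1.4005/2)=0.644409; N=√[1·120·120·1]=120.000000
The bounds max(0,m−m')=4 and min(l+m,l−m')=5 give 2 terms
  k=4: (−1)^0·120.0000/(24)·0.7647^2·0.6444^4 = +0.504170
  k=5: (−1)^1·120.0000/(120)·0.7647^0·0.6444^6 = -0.071609
d^3_{-2,2}(1.4005) = +0.504170 -0.071609 = +0.432561
D = (+0.199058+0.979988i)·(+0.432561)·(+0.273646-0.961830i) = +0.431286+0.033182i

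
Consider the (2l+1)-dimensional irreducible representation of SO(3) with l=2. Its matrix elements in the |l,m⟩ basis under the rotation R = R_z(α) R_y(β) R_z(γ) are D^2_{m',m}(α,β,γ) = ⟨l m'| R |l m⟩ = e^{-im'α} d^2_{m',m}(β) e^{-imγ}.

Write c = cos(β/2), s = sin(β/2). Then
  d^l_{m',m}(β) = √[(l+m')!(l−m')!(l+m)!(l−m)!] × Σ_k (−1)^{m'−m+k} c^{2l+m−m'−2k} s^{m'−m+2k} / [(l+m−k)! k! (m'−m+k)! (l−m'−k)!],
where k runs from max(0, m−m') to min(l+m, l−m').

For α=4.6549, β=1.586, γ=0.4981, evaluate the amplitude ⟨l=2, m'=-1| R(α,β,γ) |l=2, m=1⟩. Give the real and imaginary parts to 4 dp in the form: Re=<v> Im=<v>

Re=-0.2596 Im=-0.4181

Split into d^2_{-1,1}(β=1.586) × two z-phases.
With c≡cos(β/2)=0.701711 and s≡sin(β/2)=0.712462, N=[1·6·6·1]^{1/2}=6.000000
Admissible k: 2..3 (factorial args all ≥0)
  k=2: (−1)^0·6.0000/(2)·0.7017^2·0.7125^2 = +0.749827
  k=3: (−1)^1·6.0000/(6)·0.7017^0·0.7125^4 = -0.257659
d^2_{-1,1}(1.586) = +0.749827 -0.257659 = +0.492167
Attach z-rotation phases: D = e^{-i(-1)(4.6549)}·(+0.492167)·e^{-i(1)(0.4981)} = -0.259591-0.418140i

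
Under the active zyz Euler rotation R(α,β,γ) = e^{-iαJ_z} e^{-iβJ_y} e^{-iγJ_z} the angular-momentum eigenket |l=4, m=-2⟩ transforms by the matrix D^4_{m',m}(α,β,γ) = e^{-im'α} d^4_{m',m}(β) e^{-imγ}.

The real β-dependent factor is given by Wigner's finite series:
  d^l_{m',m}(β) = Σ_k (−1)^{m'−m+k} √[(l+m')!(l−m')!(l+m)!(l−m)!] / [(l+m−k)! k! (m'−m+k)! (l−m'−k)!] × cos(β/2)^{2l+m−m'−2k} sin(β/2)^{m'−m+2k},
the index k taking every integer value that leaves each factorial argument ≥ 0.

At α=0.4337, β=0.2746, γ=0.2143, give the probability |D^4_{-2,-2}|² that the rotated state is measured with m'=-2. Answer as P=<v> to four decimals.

P=0.5181

First d^4_{-2,-2}(β=0.2746), then the phase factors e^{-i(-2)α} and e^{-i(-2)γ}:
c=cos(0.2746/2)=0.990589, s=sin(0.2746/2)=0.136869; N=√[2·720·2·720]=1440.000000
k∈{0,1,2} keeps every argument non-negative
  k=0: (−1)^0·1440.0000/(1440)·0.9906^8·0.1369^0 = +0.927147
  k=1: (−1)^1·1440.0000/(120)·0.9906^6·0.1369^2 = -0.212399
  k=2: (−1)^2·1440.0000/(96)·0.9906^4·0.1369^4 = +0.005069
d^4_{-2,-2}(0.2746) = +0.927147 -0.212399 +0.005069 = +0.719816
|D^4_{-2,-2}|² = |d^4_{-2,-2}(β)|² = (+0.719816)² = 0.518135 (the z-rotation phases have unit modulus)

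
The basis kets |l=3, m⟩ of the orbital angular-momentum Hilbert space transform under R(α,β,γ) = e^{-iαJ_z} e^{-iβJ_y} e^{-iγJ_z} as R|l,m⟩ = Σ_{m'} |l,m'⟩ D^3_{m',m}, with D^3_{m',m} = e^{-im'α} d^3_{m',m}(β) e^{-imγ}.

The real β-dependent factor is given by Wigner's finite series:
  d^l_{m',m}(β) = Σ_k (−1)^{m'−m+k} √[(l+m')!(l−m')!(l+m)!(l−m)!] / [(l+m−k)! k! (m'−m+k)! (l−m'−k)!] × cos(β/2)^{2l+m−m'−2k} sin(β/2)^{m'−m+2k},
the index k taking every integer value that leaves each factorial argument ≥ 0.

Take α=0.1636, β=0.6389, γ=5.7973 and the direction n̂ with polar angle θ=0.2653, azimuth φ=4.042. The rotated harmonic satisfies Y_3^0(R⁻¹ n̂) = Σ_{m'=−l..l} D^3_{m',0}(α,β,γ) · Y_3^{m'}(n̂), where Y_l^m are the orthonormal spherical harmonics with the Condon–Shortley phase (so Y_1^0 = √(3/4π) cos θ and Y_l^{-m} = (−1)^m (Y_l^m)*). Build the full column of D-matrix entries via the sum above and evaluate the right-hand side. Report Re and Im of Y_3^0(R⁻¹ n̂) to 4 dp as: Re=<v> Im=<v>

Need the full column D^3_{m',0} for m'=−3..3 at α=0.1636, β=0.6389, γ=5.7973.
cos(β/2)=0.949408, sin(β/2)=0.314044
d^3_{-3,0}: single k=3 term ⇒ +0.118535;  D = +0.104543+0.055869i
d^3_{-2,0}: k∈[2..3] ⇒ +0.438889 -0.048021 = +0.390868;  D = +0.370131+0.125622i
d^3_{-1,0}: k∈[1..3] ⇒ +0.839164 -0.275451 +0.010046 = +0.573759;  D = +0.566098+0.093449i
d^3_{0,0}: k∈[0..3] ⇒ +0.732349 -0.721169 +0.078907 -0.000959 = +0.089128;  D = +0.089128+0.000000i
d^3_{1,0}: k∈[0..2] ⇒ -0.839164 +0.275451 -0.010046 = -0.573759;  D = -0.566098+0.093449i
d^3_{2,0}: k∈[0..1] ⇒ +0.438889 -0.048021 = +0.390868;  D = +0.370131-0.125622i
d^3_{3,0}: single k=0 term ⇒ -0.118535;  D = -0.104543+0.055869i
Y_3^{m'}(θ=0.2653,φ=4.042) and Σ D·Y over m':
  (+0.1045+0.0559i)·(+0.0068+0.0032i)  (+0.3701+0.1256i)·(-0.0155-0.0660i)  (+0.5661+0.0934i)·(-0.1925+0.2428i)  (+0.0891+0.0000i)·(+0.5965+0.0000i)  (-0.5661+0.0934i)·(+0.1925+0.2428i)  (+0.3701-0.1256i)·(-0.0155+0.0660i)  (-0.1045+0.0559i)·(-0.0068+0.0032i)
Y_3^0(R⁻¹ n̂) = -0.203942-0.000000i

Re=-0.2039 Im=0.0000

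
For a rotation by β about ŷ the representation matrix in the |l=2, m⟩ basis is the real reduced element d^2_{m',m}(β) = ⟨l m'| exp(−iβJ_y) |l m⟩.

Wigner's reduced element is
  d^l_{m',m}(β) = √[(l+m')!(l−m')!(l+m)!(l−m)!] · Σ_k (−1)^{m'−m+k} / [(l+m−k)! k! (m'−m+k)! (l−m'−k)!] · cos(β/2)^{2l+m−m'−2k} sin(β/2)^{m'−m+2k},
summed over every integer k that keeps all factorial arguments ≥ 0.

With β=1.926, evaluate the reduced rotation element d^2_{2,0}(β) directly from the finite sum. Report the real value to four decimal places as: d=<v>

d^2_{2,0}(β=1.926) via Wigner's sum:
Half-angle: c=0.571060, s=0.820908. N=√(24·1·2·2)=9.797959
k∈{0} keeps every argument non-negative
  k=0: (−1)^2·9.7980/(4)·0.5711^2·0.8209^2 = +0.538305
d^2_{2,0}(1.926) = +0.538305

d=0.5383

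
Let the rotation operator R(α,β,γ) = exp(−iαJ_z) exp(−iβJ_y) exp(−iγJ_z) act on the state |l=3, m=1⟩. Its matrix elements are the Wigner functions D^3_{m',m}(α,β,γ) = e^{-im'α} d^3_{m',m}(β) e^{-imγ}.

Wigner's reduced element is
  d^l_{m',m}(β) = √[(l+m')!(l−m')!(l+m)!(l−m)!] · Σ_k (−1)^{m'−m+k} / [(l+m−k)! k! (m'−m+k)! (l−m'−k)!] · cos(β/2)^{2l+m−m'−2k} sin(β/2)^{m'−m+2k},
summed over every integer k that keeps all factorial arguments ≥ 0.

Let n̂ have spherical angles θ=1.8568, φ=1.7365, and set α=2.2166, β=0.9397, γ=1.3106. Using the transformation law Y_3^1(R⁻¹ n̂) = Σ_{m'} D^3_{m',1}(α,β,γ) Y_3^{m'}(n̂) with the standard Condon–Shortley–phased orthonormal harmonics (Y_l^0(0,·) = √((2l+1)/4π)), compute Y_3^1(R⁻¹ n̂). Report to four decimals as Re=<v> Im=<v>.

Need the full column D^3_{m',1} for m'=−3..3 at α=2.2166, β=0.9397, γ=1.3106.
cos(β/2)=0.891636, sin(β/2)=0.452753
d^3_{-3,1}: single k=4 term ⇒ +0.129379;  D = +0.075889-0.104785i
d^3_{-2,1}: k∈[3..4] ⇒ +0.416079 -0.053640 = +0.362439;  D = -0.362373+0.006883i
d^3_{-1,1}: k∈[2..4] ⇒ +0.777363 -0.267245 +0.008613 = +0.518732;  D = +0.320005+0.408264i
d^3_{0,1}: k∈[1..3] ⇒ +0.883873 -0.683688 +0.058760 = +0.258946;  D = +0.066619-0.250230i
d^3_{1,1}: k∈[0..2] ⇒ +0.502489 -1.036484 +0.200433 = -0.333562;  D = +0.309069-0.125460i
d^3_{2,1}: k∈[0..1] ⇒ -0.806862 +0.416079 = -0.390783;  D = -0.335302-0.200710i
d^3_{3,1}: single k=0 term ⇒ +0.501786;  D = -0.053298-0.498947i
Y_3^{m'}(θ=1.8568,φ=1.7365) and Σ D·Y over m':
  (+0.0759-0.1048i)·(+0.1757+0.3238i)  (-0.3624+0.0069i)·(+0.2509-0.0863i)  (+0.3200+0.4083i)·(+0.0308+0.1841i)  (+0.0666-0.2502i)·(+0.2739+0.0000i)  (+0.3091-0.1255i)·(-0.0308+0.1841i)  (-0.3353-0.2007i)·(+0.2509+0.0863i)  (-0.0533-0.4989i)·(-0.1757+0.3238i)
Y_3^1(R⁻¹ n̂) = +0.027576+0.093968i

Re=0.0276 Im=0.0940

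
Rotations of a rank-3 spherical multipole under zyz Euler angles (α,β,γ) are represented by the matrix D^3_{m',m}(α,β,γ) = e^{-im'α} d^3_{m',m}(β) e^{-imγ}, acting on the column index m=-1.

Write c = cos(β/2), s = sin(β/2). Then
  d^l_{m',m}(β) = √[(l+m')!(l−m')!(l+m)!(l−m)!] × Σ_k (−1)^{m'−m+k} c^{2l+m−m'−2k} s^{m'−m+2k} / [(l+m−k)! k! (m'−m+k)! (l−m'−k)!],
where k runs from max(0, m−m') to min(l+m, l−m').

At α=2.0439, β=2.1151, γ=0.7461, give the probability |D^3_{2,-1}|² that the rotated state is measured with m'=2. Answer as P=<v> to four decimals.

D^3_{2,-1}(2.0439,2.1151,0.7461) = e^{-i·2·2.0439}·d^3_{2,-1}(2.1151)·e^{-i·-1·0.7461}. Compute d first:
With c≡cos(β/2)=0.491008 and s≡sin(β/2)=0.871155, N=[120·1·2·24]^{1/2}=75.894664
k∈{0,1} keeps every argument non-negative
  k=0: (−1)^3·75.8947/(12)·0.4910^3·0.8712^3 = -0.494973
  k=1: (−1)^4·75.8947/(24)·0.4910^1·0.8712^5 = +0.779051
d^3_{2,-1}(2.1151) = -0.494973 +0.779051 = +0.284078
|D^3_{2,-1}|² = |d^3_{2,-1}(β)|² = (+0.284078)² = 0.080700 (the z-rotation phases have unit modulus)

P=0.0807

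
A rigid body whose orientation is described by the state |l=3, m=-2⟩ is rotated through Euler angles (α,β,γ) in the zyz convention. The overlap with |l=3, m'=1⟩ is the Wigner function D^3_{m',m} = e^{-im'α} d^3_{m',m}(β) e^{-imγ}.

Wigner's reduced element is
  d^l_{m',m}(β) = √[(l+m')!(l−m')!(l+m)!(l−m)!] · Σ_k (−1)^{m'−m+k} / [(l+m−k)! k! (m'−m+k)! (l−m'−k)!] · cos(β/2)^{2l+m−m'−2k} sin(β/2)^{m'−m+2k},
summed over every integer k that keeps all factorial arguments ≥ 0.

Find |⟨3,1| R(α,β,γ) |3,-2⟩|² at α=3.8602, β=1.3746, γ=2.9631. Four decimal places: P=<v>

D^3_{1,-2}(3.8602,1.3746,2.9631) = e^{-i·1·3.8602}·d^3_{1,-2}(1.3746)·e^{-i·-2·2.9631}. Compute d first:
With c≡cos(β/2)=0.772962 and s≡sin(β/2)=0.634453, N=[24·2·1·120]^{1/2}=75.894664
k: max(0,(-2)−(1))=0 … min(3+(-2),3−(1))=1
  k=0: (−1)^3·75.8947/(12)·0.7730^3·0.6345^3 = -0.745936
  k=1: (−1)^4·75.8947/(24)·0.7730^1·0.6345^5 = +0.251278
d^3_{1,-2}(1.3746) = -0.745936 +0.251278 = -0.494658
|D^3_{1,-2}|² = |d^3_{1,-2}(β)|² = (-0.494658)² = 0.244687 (the z-rotation phases have unit modulus)

P=0.2447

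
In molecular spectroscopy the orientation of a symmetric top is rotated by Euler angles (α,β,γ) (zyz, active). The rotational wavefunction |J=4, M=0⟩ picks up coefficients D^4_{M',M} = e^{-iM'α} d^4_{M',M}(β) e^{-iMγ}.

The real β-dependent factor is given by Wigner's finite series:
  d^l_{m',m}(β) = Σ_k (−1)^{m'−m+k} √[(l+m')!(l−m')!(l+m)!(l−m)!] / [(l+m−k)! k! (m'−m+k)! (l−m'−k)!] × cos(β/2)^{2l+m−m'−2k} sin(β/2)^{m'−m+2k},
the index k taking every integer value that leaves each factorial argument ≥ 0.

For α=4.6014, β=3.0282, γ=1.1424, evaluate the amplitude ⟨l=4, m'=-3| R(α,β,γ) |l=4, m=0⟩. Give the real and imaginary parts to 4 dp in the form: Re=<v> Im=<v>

First d^4_{-3,0}(β=3.0282), then the phase factors e^{-i(-3)α} and e^{-i(0)γ}:
With c≡cos(β/2)=0.056666 and s≡sin(β/2)=0.998393, N=[1·5040·24·24]^{1/2}=1703.830978
k: max(0,(0)−(-3))=3 … min(4+(0),4−(-3))=4
  k=3: (−1)^0·1703.8310/(144)·0.0567^5·0.9984^3 = +0.000007
  k=4: (−1)^1·1703.8310/(144)·0.0567^3·0.9984^5 = -0.002136
d^4_{-3,0}(3.0282) = +0.000007 -0.002136 = -0.002129
Attach z-rotation phases: D = e^{-i(-3)(4.6014)}·(-0.002129)·e^{-i(0)(1.1424)} = -0.000696-0.002012i

Re=-0.0007 Im=-0.0020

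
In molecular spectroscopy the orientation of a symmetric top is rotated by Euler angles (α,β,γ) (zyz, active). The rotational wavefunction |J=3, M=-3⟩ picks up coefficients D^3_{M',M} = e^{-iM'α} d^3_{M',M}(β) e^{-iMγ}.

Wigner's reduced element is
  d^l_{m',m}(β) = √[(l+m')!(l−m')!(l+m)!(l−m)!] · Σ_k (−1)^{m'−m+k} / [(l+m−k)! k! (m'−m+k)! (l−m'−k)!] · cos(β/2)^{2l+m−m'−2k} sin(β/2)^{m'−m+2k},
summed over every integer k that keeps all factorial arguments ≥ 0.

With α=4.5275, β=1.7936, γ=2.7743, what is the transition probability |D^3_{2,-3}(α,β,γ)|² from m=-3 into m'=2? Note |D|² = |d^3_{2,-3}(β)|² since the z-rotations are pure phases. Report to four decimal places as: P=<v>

D^3_{2,-3}(4.5275,1.7936,2.7743) = e^{-i·2·4.5275}·d^3_{2,-3}(1.7936)·e^{-i·-3·2.7743}. Compute d first:
Half-angle: c=0.624113, s=0.781334. N=√(120·1·1·720)=293.938769
The bounds max(0,m−m')=0 and min(l+m,l−m')=0 give 1 term
  k=0: (−1)^5·293.9388/(120)·0.6241^1·0.7813^5 = -0.445166
d^3_{2,-3}(1.7936) = -0.445166
|D^3_{2,-3}|² = |d^3_{2,-3}(β)|² = (-0.445166)² = 0.198173 (the z-rotation phases have unit modulus)

P=0.1982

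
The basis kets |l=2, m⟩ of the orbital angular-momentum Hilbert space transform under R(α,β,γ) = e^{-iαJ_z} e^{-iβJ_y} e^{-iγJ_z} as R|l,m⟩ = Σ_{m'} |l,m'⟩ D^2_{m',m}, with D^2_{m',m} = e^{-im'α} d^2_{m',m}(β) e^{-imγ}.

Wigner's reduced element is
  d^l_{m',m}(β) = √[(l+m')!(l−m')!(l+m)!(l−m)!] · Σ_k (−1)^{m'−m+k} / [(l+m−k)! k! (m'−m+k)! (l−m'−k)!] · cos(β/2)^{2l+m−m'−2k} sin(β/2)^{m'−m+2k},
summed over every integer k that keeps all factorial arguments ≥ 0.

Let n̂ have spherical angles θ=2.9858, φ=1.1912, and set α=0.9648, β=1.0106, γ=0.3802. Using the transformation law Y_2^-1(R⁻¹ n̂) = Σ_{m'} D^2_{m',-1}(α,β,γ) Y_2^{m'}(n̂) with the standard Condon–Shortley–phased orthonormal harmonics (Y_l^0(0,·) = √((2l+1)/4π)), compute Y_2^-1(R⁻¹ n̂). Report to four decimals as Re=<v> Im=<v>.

Re=-0.2651 Im=-0.0944

Need the full column D^2_{m',-1} for m'=−2..2 at α=0.9648, β=1.0106, γ=0.3802.
cos(β/2)=0.875029, sin(β/2)=0.484070
d^2_{-2,-1}: single k=1 term ⇒ +0.648643;  D = -0.436895+0.479438i
d^2_{-1,-1}: k∈[0..1] ⇒ +0.586260 -0.538248 = +0.048012;  D = +0.010749+0.046793i
d^2_{0,-1}: k∈[0..1] ⇒ -0.794423 +0.243121 = -0.551301;  D = -0.511933-0.204591i
d^2_{1,-1}: k∈[0..1] ⇒ +0.538248 -0.054908 = +0.483341;  D = +0.403074-0.266739i
d^2_{2,-1}: single k=0 term ⇒ -0.198508;  D = -0.004247+0.198462i
Y_2^{m'}(θ=2.9858,φ=1.1912) and Σ D·Y over m':
  (-0.4369+0.4794i)·(-0.0067-0.0064i)  (+0.0107+0.0468i)·(-0.0439+0.1100i)  (-0.5119-0.2046i)·(+0.6080+0.0000i)  (+0.4031-0.2667i)·(+0.0439+0.1100i)  (-0.0042+0.1985i)·(-0.0067+0.0064i)
Y_2^-1(R⁻¹ n̂) = -0.265076-0.094437i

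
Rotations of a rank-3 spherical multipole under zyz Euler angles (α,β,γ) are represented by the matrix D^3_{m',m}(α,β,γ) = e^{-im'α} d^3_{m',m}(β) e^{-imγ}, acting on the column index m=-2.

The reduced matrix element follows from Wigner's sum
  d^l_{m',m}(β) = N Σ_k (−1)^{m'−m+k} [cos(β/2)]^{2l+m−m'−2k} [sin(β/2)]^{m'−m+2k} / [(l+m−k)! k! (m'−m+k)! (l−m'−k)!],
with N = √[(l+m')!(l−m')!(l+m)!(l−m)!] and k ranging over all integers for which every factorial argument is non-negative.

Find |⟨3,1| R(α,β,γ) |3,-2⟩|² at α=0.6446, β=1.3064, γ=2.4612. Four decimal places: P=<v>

Split into d^3_{1,-2}(β=1.3064) × two z-phases.
With c≡cos(β/2)=0.794143 and s≡sin(β/2)=0.607731, N=[24·2·1·120]^{1/2}=75.894664
k∈{0,1} keeps every argument non-negative
  k=0: (−1)^3·75.8947/(12)·0.7941^3·0.6077^3 = -0.710984
  k=1: (−1)^4·75.8947/(24)·0.7941^1·0.6077^5 = +0.208188
d^3_{1,-2}(1.3064) = -0.710984 +0.208188 = -0.502797
|D^3_{1,-2}|² = |d^3_{1,-2}(β)|² = (-0.502797)² = 0.252805 (the z-rotation phases have unit modulus)

P=0.2528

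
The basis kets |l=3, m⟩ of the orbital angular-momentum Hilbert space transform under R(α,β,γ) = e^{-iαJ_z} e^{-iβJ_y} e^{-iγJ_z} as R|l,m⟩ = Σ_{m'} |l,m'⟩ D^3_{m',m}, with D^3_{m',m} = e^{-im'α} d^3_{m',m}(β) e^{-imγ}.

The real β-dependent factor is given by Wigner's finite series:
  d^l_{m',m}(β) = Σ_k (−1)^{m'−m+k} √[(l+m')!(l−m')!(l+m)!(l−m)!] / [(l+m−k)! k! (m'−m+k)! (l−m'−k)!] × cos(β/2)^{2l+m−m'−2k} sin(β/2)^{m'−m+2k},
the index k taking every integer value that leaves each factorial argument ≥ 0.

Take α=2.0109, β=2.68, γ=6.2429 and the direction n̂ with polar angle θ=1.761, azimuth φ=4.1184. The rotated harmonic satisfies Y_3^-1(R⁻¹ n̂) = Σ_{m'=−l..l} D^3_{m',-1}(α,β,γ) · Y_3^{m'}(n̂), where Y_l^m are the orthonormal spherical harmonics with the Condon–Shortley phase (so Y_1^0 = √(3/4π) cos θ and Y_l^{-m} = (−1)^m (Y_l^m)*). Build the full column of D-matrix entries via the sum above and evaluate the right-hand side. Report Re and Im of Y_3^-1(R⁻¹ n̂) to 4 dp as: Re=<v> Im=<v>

Need the full column D^3_{m',-1} for m'=−3..3 at α=2.0109, β=2.68, γ=6.2429.
cos(β/2)=0.228753, sin(β/2)=0.973485
d^3_{-3,-1}: single k=2 term ⇒ +0.010050;  D = +0.009628-0.002881i
d^3_{-2,-1}: k∈[1..2] ⇒ +0.001928 -0.069842 = -0.067914;  D = +0.045334+0.050568i
d^3_{-1,-1}: k∈[0..2] ⇒ +0.000143 -0.020759 +0.281968 = +0.261352;  D = -0.101732+0.240740i
d^3_{0,-1}: k∈[0..2] ⇒ -0.002112 +0.114762 -0.692791 = -0.580141;  D = -0.579671+0.023365i
d^3_{1,-1}: k∈[0..2] ⇒ +0.015570 -0.375958 +0.851088 = +0.490700;  D = -0.226764-0.435160i
d^3_{2,-1}: k∈[0..1] ⇒ -0.069842 +0.632429 = +0.562587;  D = -0.340606+0.447763i
d^3_{3,-1}: single k=0 term ⇒ +0.182010;  D = +0.178004+0.037977i
Y_3^{m'}(θ=1.761,φ=4.1184) and Σ D·Y over m':
  (+0.0096-0.0029i)·(+0.3863+0.0828i)  (+0.0453+0.0506i)·(+0.0696+0.1728i)  (-0.1017+0.2407i)·(+0.1459-0.2160i)  (-0.5797+0.0234i)·(+0.1990+0.0000i)  (-0.2268-0.4352i)·(-0.1459-0.2160i)  (-0.3406+0.4478i)·(+0.0696-0.1728i)  (+0.1780+0.0380i)·(-0.3863+0.0828i)
Y_3^-1(R⁻¹ n̂) = -0.158988+0.275331i

Re=-0.1590 Im=0.2753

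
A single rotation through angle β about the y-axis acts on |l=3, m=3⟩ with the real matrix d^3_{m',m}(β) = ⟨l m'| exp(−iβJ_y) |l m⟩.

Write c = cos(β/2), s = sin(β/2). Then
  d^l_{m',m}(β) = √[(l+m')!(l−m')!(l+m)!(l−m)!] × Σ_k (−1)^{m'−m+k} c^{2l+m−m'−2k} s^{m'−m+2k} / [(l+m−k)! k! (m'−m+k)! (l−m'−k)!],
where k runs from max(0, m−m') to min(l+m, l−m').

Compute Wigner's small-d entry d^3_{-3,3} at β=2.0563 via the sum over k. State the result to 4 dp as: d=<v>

d=0.3944

d^3_{-3,3}(β=2.0563) via Wigner's sum:
Half-angle: c=0.516404, s=0.856345. N=√(1·720·720·1)=720.000000
k∈{6} keeps every argument non-negative
  k=6: (−1)^0·720.0000/(720)·0.5164^0·0.8563^6 = +0.394360
d^3_{-3,3}(2.0563) = +0.394360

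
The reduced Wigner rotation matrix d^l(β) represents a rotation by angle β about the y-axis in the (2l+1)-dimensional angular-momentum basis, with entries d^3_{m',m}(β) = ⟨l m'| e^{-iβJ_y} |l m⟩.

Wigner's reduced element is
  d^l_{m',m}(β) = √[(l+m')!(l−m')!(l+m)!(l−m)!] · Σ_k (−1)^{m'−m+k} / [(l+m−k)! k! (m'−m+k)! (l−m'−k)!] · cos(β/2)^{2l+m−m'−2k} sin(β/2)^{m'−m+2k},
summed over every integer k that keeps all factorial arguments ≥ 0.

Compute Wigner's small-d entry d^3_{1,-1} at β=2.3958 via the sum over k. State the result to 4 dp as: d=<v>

d=-0.0546

d^3_{1,-1}(β=2.3958) via Wigner's sum:
Half-angle: c=0.364314, s=0.931276. N=√(24·2·2·24)=48.000000
Admissible k: 0..2 (factorial args all ≥0)
  k=0: (−1)^2·48.0000/(8)·0.3643^4·0.9313^2 = +0.091667
  k=1: (−1)^3·48.0000/(6)·0.3643^2·0.9313^4 = -0.798649
  k=2: (−1)^4·48.0000/(48)·0.3643^0·0.9313^6 = +0.652335
d^3_{1,-1}(2.3958) = +0.091667 -0.798649 +0.652335 = -0.054647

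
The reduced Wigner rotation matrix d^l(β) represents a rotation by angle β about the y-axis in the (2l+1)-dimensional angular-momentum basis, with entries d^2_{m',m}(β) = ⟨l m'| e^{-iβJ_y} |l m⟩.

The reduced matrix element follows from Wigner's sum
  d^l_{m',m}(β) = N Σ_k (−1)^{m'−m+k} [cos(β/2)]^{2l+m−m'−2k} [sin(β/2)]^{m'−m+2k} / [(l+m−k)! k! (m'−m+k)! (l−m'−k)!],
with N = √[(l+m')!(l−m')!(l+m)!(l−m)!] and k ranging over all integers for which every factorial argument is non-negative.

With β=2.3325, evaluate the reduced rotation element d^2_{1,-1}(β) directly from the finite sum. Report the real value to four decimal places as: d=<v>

d^2_{1,-1}(β=2.3325) via Wigner's sum:
c=cos(2.3325/2)=0.393602, s=sin(2.3325/2)=0.919281; N=√[6·1·1·6]=6.000000
k: max(0,(-1)−(1))=0 … min(2+(-1),2−(1))=1
  k=0: (−1)^2·6.0000/(2)·0.3936^2·0.9193^2 = +0.392764
  k=1: (−1)^3·6.0000/(6)·0.3936^0·0.9193^4 = -0.714156
d^2_{1,-1}(2.3325) = +0.392764 -0.714156 = -0.321392

d=-0.3214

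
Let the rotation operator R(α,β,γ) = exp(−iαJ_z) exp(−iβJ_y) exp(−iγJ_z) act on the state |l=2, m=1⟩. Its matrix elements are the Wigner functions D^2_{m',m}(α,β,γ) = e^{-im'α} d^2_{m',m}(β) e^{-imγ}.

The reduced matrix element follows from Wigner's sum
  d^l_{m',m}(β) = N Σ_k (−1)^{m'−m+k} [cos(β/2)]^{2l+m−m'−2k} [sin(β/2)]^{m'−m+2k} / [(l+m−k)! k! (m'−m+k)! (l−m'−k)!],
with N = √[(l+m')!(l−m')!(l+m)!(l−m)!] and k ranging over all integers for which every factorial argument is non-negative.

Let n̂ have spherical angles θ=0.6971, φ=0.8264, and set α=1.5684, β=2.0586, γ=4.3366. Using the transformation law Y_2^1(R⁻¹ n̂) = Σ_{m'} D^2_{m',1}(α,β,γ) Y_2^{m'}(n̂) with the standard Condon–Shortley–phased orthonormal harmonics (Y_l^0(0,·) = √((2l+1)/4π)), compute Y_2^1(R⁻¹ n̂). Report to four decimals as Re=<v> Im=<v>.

Need the full column D^2_{m',1} for m'=−2..2 at α=1.5684, β=2.0586, γ=4.3366.
cos(β/2)=0.515419, sin(β/2)=0.856938
d^2_{-2,1}: single k=3 term ⇒ +0.648693;  D = +0.235180-0.604560i
d^2_{-1,1}: k∈[2..3] ⇒ +0.585249 -0.539260 = +0.045989;  D = -0.042820-0.016776i
d^2_{0,1}: k∈[1..2] ⇒ +0.287413 -0.794483 = -0.507070;  D = +0.186098-0.471686i
d^2_{1,1}: k∈[0..1] ⇒ +0.070573 -0.585249 = -0.514676;  D = -0.478307-0.190036i
d^2_{2,1}: single k=0 term ⇒ -0.234672;  D = -0.087171+0.217881i
Y_2^{m'}(θ=0.6971,φ=0.8264) and Σ D·Y over m':
  (+0.2352-0.6046i)·(-0.0130-0.1587i)  (-0.0428-0.0168i)·(+0.2576-0.2797i)  (+0.1861-0.4717i)·(+0.2408+0.0000i)  (-0.4783-0.1900i)·(-0.2576-0.2797i)  (-0.0872+0.2179i)·(-0.0130+0.1587i)
Y_2^1(R⁻¹ n̂) = -0.033257+0.030700i

Re=-0.0333 Im=0.0307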